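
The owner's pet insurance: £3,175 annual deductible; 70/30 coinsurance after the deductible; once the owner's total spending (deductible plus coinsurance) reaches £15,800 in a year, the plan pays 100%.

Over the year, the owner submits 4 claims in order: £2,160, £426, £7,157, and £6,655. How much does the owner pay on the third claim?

£2,559.40

Bill 1, £2,160: fully absorbed by the deductible. Cost to owner: £2,160. OOP to date £2,160.
Bill 2, £426: all of it applies to the deductible. Cost to owner: £426. OOP to date £2,586.
Bill 3, £7,157: £589 to deductible, leaving £6,568; owner's 30% is £1,970.40. Owner owes £2,559.40 (running OOP £5,145.40).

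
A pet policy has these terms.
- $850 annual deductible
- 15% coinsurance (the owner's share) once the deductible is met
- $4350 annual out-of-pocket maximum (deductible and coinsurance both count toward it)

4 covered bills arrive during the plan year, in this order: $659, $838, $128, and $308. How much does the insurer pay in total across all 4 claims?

#1 ($659): entire amount goes to the deductible. Cost to owner: $659. OOP to date $659. Insurer: $659 − $659 = $0.
#2 ($838): $191 finishes the deductible; $647 goes to coinsurance; 15% of $647 = $97.05. Cost to owner: $288.05. OOP to date $947.05. Insurer: $838 − $288.05 = $549.95.
#3 ($128): deductible already satisfied, so owner's share is 15% × $128 = $19.20. Owner owes $19.20 (running OOP $966.25). Insurer: $128 − $19.20 = $108.80.
#4 ($308): deductible already satisfied, so owner's share is 15% × $308 = $46.20. Owner owes $46.20 (running OOP $1012.45). Insurer: $308 − $46.20 = $261.80.
Insurer total: $0 + $549.95 + $108.80 + $261.80 = $920.55.

$920.55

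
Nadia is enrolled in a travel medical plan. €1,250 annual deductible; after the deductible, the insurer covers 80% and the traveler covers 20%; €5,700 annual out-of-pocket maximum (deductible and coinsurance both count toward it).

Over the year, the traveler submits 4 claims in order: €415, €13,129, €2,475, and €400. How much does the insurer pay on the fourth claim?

€320

#1 (€415): fully absorbed by the deductible. Traveler owes €415 (running OOP €415). Plan pays €415 − €415 = €0.
#2 (€13,129): deductible takes €835, €12,294 remains; 20% of €12,294 = €2,458.80. Traveler pays €3,293.80; OOP now €3,708.80. Insurer: €13,129 − €3,293.80 = €9,835.20.
#3 (€2,475): deductible met; 20% of €2,475 = €495. Traveler pays €495; OOP now €4,203.80. Insurer: €2,475 − €495 = €1,980.
#4 (€400): deductible already satisfied, so traveler's share is 20% × €400 = €80. Cost to traveler: €80. OOP to date €4,283.80. Insurer: €400 − €80 = €320.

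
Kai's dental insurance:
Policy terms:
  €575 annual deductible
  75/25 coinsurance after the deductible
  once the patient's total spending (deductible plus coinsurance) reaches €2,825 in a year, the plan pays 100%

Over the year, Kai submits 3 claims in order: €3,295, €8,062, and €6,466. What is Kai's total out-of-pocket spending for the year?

€2,825

Claim 1 — €3,295: €575 finishes the deductible; €2,720 goes to coinsurance; 25% of €2,720 = €680. Patient owes €1,255 (running OOP €1,255).
Claim 2 — €8,062: deductible already satisfied, so patient's share is 25% × €8,062 = €2,015.50. That would push OOP to €3,270.50, over the €2,825 cap, so patient pays €2,825 − €1,255 = €1,570.
Claim 3 — €6,466: 25% coinsurance on €6,466 = €1,616.50. Adding that to €2,825 gives €4,441.50, past the €2,825 cap; patient pays only €2,825 − €2,825 = €0.
Summing the patient's payments: €1,255 + €1,570 + €0 = €2,825.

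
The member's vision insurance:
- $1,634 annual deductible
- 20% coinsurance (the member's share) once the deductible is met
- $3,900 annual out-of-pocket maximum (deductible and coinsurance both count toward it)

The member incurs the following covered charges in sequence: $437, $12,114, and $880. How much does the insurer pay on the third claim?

#1 ($437): fully absorbed by the deductible. Member pays $437; OOP now $437. Plan pays $437 − $437 = $0.
#2 ($12,114): deductible takes $1,197, $10,917 remains; member's 20% is $2,183.40. Member pays $3,380.40; OOP now $3,817.40. Insurer: $12,114 − $3,380.40 = $8,733.60.
#3 ($880): deductible met; 20% of $880 = $176. That would push OOP to $3,993.40, over the $3,900 cap, so member pays $3,900 − $3,817.40 = $82.60. Insurer: $880 − $82.60 = $797.40.

$797.40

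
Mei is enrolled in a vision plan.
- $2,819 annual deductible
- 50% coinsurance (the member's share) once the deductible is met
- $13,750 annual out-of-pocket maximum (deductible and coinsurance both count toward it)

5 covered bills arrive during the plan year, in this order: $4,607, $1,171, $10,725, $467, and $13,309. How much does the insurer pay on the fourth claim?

$233.50

Bill 1, $4,607: deductible takes $2,819, $1,788 remains; coinsurance $1,788 × 50% = $894. Member pays $3,713; OOP now $3,713. Plan pays $4,607 − $3,713 = $894.
Bill 2, $1,171: deductible met; 50% of $1,171 = $585.50. Member pays $585.50; OOP now $4,298.50. Plan pays $1,171 − $585.50 = $585.50.
Bill 3, $10,725: deductible already satisfied, so member's share is 50% × $10,725 = $5,362.50. Cost to member: $5,362.50. OOP to date $9,661. Insurer: $10,725 − $5,362.50 = $5,362.50.
Bill 4, $467: deductible already satisfied, so member's share is 50% × $467 = $233.50. Member owes $233.50 (running OOP $9,894.50). Plan pays $467 − $233.50 = $233.50.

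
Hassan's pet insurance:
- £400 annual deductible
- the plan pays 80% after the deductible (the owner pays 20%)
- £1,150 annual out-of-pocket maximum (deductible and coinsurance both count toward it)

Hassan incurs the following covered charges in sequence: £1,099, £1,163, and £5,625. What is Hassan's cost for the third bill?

Claim 1 (£1,099): £400 to deductible, leaving £699; 20% of £699 = £139.80. Owner owes £539.80 (running OOP £539.80).
Claim 2 (£1,163): 20% coinsurance on £1,163 = £232.60. Cost to owner: £232.60. OOP to date £772.40.
Claim 3 (£5,625): deductible already satisfied, so owner's share is 20% × £5,625 = £1,125. That would push OOP to £1,897.40, over the £1,150 cap, so owner pays £1,150 − £772.40 = £377.60.

£377.60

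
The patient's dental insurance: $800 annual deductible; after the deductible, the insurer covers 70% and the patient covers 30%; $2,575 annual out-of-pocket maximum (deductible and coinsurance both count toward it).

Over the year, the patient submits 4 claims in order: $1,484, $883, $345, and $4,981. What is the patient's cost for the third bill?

Claim 1 ($1,484): deductible takes $800, $684 remains; 30% of $684 = $205.20. Patient pays $1,005.20; OOP now $1,005.20.
Claim 2 ($883): 30% coinsurance on $883 = $264.90. Patient pays $264.90; OOP now $1,270.10.
Claim 3 ($345): deductible met; 30% of $345 = $103.50. Cost to patient: $103.50. OOP to date $1,373.60.

$103.50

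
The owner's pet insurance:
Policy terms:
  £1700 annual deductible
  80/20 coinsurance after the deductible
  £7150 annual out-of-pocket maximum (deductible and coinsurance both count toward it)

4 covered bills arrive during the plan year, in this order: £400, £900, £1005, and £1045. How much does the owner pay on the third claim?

£521

Claim 1 (£400): fully absorbed by the deductible. Owner owes £400 (running OOP £400).
Claim 2 (£900): fully absorbed by the deductible. Owner owes £900 (running OOP £1300).
Claim 3 (£1005): £400 finishes the deductible; £605 goes to coinsurance; 20% of £605 = £121. Owner owes £521 (running OOP £1821).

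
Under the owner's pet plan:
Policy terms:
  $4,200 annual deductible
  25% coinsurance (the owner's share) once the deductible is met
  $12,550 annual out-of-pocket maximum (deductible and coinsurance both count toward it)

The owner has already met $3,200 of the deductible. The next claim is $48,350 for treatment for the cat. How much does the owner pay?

Remaining deductible: $4,200 − $3,200 = $1,000.
The remaining $47,350 (= $48,350 − $1,000) moves to coinsurance.
Coinsurance: $47,350 × 25% = $11,837.50.
Owner responsibility before any cap: $1,000 + $11,837.50 = $12,837.50.
Adding $12,837.50 to the $3,200 already spent would give $16,037.50, which exceeds the $12,550 cap; the owner pays just $12,550 − $3,200 = $9,350.

$9,350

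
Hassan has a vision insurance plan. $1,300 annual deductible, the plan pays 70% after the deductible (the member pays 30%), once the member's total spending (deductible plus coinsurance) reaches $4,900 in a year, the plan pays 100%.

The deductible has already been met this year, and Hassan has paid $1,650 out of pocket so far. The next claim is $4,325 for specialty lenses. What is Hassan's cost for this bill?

The deductible is already satisfied, so the full bill goes to coinsurance.
30% of $4,325 = $1,297.50 falls to the member.
Year-to-date out-of-pocket becomes $1,650 + $1,297.50 = $2,947.50, still under the $4,900 maximum, so no cap applies.

$1,297.50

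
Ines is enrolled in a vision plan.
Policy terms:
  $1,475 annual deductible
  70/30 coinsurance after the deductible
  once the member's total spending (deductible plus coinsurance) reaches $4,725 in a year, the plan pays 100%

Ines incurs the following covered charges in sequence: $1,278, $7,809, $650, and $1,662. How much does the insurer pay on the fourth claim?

Claim 1 — $1,278: all of it applies to the deductible. Member pays $1,278; OOP now $1,278. Insurer: $1,278 − $1,278 = $0.
Claim 2 — $7,809: $197 finishes the deductible; $7,612 goes to coinsurance; member's 30% is $2,283.60. Cost to member: $2,480.60. OOP to date $3,758.60. Insurer: $7,809 − $2,480.60 = $5,328.40.
Claim 3 — $650: deductible met; 30% of $650 = $195. Member pays $195; OOP now $3,953.60. Insurer: $650 − $195 = $455.
Claim 4 — $1,662: 30% coinsurance on $1,662 = $498.60. Cost to member: $498.60. OOP to date $4,452.20. Insurer: $1,662 − $498.60 = $1,163.40.

$1,163.40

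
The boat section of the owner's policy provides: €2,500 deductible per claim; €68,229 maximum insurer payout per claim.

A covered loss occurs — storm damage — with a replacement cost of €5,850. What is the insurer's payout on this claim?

Subtract the deductible: €5,850 − €2,500 = €3,350.
€3,350 ≤ €68,229, so the limit doesn't bind; insurer pays €3,350.

€3,350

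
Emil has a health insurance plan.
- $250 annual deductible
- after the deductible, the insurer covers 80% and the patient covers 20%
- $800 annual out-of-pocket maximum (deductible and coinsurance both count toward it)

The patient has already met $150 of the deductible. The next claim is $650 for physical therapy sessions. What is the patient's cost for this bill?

$210

$150 of the $250 deductible is already met, leaving $100.
After the $100 deductible portion, $650 − $100 = $550 is subject to coinsurance.
Coinsurance: $550 × 20% = $110.
Patient responsibility before any cap: $100 + $110 = $210.
Year-to-date out-of-pocket becomes $150 + $210 = $360, still under the $800 maximum, so no cap applies.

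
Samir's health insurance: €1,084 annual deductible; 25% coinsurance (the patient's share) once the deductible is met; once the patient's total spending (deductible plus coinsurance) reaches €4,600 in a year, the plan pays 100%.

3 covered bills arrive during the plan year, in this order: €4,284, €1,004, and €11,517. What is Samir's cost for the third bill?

€2,465

Claim 1 — €4,284: €1,084 to deductible, leaving €3,200; patient's 25% is €800. Patient pays €1,884; OOP now €1,884.
Claim 2 — €1,004: deductible met; 25% of €1,004 = €251. Patient pays €251; OOP now €2,135.
Claim 3 — €11,517: 25% coinsurance on €11,517 = €2,879.25. OOP would hit €5,014.25 > €4,600, so the cap limits the patient to €4,600 − €2,135 = €2,465.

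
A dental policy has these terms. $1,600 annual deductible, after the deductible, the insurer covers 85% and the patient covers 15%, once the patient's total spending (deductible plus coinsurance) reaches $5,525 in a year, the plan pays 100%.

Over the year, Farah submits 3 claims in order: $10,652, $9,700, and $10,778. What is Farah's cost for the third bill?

#1 ($10,652): $1,600 finishes the deductible; $9,052 goes to coinsurance; 15% of $9,052 = $1,357.80. Cost to patient: $2,957.80. OOP to date $2,957.80.
#2 ($9,700): 15% coinsurance on $9,700 = $1,455. Cost to patient: $1,455. OOP to date $4,412.80.
#3 ($10,778): deductible met; 15% of $10,778 = $1,616.70. That would push OOP to $6,029.50, over the $5,525 cap, so patient pays $5,525 − $4,412.80 = $1,112.20.

$1,112.20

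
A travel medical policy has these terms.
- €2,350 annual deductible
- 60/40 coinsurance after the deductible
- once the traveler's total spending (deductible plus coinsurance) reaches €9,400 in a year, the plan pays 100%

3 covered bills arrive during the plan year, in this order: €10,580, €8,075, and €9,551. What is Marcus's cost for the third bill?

€528

#1 (€10,580): deductible takes €2,350, €8,230 remains; coinsurance €8,230 × 40% = €3,292. Traveler owes €5,642 (running OOP €5,642).
#2 (€8,075): 40% coinsurance on €8,075 = €3,230. Traveler pays €3,230; OOP now €8,872.
#3 (€9,551): deductible met; 40% of €9,551 = €3,820.40. That would push OOP to €12,692.40, over the €9,400 cap, so traveler pays €9,400 − €8,872 = €528.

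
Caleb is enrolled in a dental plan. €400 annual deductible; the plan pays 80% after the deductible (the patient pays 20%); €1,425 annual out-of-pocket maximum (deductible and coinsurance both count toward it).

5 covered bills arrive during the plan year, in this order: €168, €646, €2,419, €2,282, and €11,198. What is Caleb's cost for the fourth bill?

€456.40

Claim 1 (€168): fully absorbed by the deductible. Cost to patient: €168. OOP to date €168.
Claim 2 (€646): €232 finishes the deductible; €414 goes to coinsurance; coinsurance €414 × 20% = €82.80. Patient pays €314.80; OOP now €482.80.
Claim 3 (€2,419): deductible already satisfied, so patient's share is 20% × €2,419 = €483.80. Patient pays €483.80; OOP now €966.60.
Claim 4 (€2,282): 20% coinsurance on €2,282 = €456.40. Patient owes €456.40 (running OOP €1,423).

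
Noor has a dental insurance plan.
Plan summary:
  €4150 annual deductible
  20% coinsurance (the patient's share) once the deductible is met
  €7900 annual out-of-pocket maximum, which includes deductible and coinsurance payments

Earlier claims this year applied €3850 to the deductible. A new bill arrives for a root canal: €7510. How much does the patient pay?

€1742

€3850 of the €4150 deductible is already met, leaving €300.
The remaining €7210 (= €7510 − €300) moves to coinsurance.
20% of €7210 = €1442 falls to the patient.
So the patient owes €300 + €1442 = €1742 before any cap.
Year-to-date out-of-pocket becomes €3850 + €1742 = €5592, still under the €7900 maximum, so no cap applies.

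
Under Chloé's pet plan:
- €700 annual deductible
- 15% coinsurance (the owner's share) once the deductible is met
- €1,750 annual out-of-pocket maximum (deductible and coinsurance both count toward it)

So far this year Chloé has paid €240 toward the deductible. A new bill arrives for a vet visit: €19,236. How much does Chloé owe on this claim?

€1,510

Remaining deductible: €700 − €240 = €460.
The remaining €18,776 (= €19,236 − €460) moves to coinsurance.
Coinsurance: €18,776 × 15% = €2,816.40.
Owner responsibility before any cap: €460 + €2,816.40 = €3,276.40.
Adding €3,276.40 to the €240 already spent would give €3,516.40, which exceeds the €1,750 cap; the owner pays just €1,750 − €240 = €1,510.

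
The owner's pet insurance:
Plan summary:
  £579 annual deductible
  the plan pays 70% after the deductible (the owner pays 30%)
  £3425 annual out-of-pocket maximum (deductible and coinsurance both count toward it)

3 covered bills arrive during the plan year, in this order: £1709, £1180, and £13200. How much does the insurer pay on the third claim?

£11047

Claim 1 — £1709: deductible takes £579, £1130 remains; owner's 30% is £339. Owner pays £918; OOP now £918. Insurer: £1709 − £918 = £791.
Claim 2 — £1180: deductible met; 30% of £1180 = £354. Cost to owner: £354. OOP to date £1272. Plan pays £1180 − £354 = £826.
Claim 3 — £13200: deductible already satisfied, so owner's share is 30% × £13200 = £3960. OOP would hit £5232 > £3425, so the cap limits the owner to £3425 − £1272 = £2153. Insurer: £13200 − £2153 = £11047.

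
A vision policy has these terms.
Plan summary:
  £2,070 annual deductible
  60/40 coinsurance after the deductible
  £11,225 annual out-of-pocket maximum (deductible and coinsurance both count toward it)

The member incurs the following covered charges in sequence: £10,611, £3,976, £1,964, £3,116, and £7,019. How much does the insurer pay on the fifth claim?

#1 (£10,611): £2,070 finishes the deductible; £8,541 goes to coinsurance; coinsurance £8,541 × 40% = £3,416.40. Cost to member: £5,486.40. OOP to date £5,486.40. Insurer: £10,611 − £5,486.40 = £5,124.60.
#2 (£3,976): deductible already satisfied, so member's share is 40% × £3,976 = £1,590.40. Member pays £1,590.40; OOP now £7,076.80. Plan pays £3,976 − £1,590.40 = £2,385.60.
#3 (£1,964): 40% coinsurance on £1,964 = £785.60. Member pays £785.60; OOP now £7,862.40. Plan pays £1,964 − £785.60 = £1,178.40.
#4 (£3,116): deductible already satisfied, so member's share is 40% × £3,116 = £1,246.40. Member owes £1,246.40 (running OOP £9,108.80). Plan pays £3,116 − £1,246.40 = £1,869.60.
#5 (£7,019): deductible already satisfied, so member's share is 40% × £7,019 = £2,807.60. That would push OOP to £11,916.40, over the £11,225 cap, so member pays £11,225 − £9,108.80 = £2,116.20. Plan pays £7,019 − £2,116.20 = £4,902.80.

£4,902.80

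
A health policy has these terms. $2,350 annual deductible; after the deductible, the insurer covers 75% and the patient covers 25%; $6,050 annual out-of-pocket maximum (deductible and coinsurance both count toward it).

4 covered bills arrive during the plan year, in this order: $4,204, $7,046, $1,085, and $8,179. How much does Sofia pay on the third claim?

$271.25

Bill 1, $4,204: $2,350 finishes the deductible; $1,854 goes to coinsurance; 25% of $1,854 = $463.50. Patient pays $2,813.50; OOP now $2,813.50.
Bill 2, $7,046: deductible already satisfied, so patient's share is 25% × $7,046 = $1,761.50. Patient pays $1,761.50; OOP now $4,575.
Bill 3, $1,085: 25% coinsurance on $1,085 = $271.25. Cost to patient: $271.25. OOP to date $4,846.25.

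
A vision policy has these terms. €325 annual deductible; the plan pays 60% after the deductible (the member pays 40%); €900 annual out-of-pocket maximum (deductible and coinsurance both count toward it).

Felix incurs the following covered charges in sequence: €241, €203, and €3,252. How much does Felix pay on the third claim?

€527.40

#1 (€241): fully absorbed by the deductible. Member pays €241; OOP now €241.
#2 (€203): deductible takes €84, €119 remains; coinsurance €119 × 40% = €47.60. Cost to member: €131.60. OOP to date €372.60.
#3 (€3,252): 40% coinsurance on €3,252 = €1,300.80. Adding that to €372.60 gives €1,673.40, past the €900 cap; member pays only €900 − €372.60 = €527.40.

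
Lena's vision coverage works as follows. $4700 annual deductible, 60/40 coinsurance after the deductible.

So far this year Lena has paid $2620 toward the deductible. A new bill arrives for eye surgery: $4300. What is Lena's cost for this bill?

Deductible still to meet: $4700 − $2620 = $2080.
After the $2080 deductible portion, $4300 − $2080 = $2220 is subject to coinsurance.
40% of $2220 = $888 falls to the member.
Member responsibility: $2080 + $888 = $2968.

$2968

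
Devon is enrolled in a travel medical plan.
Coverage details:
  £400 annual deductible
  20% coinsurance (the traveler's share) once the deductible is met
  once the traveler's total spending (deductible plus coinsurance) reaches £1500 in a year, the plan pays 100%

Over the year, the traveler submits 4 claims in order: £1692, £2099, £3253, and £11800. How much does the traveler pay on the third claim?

£421.80

Claim 1 (£1692): £400 to deductible, leaving £1292; 20% of £1292 = £258.40. Traveler pays £658.40; OOP now £658.40.
Claim 2 (£2099): deductible met; 20% of £2099 = £419.80. Traveler owes £419.80 (running OOP £1078.20).
Claim 3 (£3253): 20% coinsurance on £3253 = £650.60. That would push OOP to £1728.80, over the £1500 cap, so traveler pays £1500 − £1078.20 = £421.80.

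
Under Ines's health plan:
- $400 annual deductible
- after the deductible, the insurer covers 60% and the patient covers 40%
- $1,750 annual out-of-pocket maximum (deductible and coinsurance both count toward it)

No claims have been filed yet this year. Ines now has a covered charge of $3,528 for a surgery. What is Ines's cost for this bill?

Nothing has been paid toward the $400 deductible, so the first $400 of this charge is applied there.
After the $400 deductible portion, $3,528 − $400 = $3,128 is subject to coinsurance.
Coinsurance: $3,128 × 40% = $1,251.20.
Patient responsibility before any cap: $400 + $1,251.20 = $1,651.20.
Year-to-date out-of-pocket becomes $0 + $1,651.20 = $1,651.20, still under the $1,750 maximum, so no cap applies.

$1,651.20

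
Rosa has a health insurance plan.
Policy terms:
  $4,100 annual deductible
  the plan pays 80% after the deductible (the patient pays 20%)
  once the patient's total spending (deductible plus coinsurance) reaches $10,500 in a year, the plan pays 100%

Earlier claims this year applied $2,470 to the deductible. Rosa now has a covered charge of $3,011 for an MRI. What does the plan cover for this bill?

Deductible still to meet: $4,100 − $2,470 = $1,630.
The remaining $1,381 (= $3,011 − $1,630) moves to coinsurance.
Patient's 20% share of $1,381 is $276.20.
That puts the patient's cost at $1,630 + $276.20 = $1,906.20 before any cap.
Cumulative spending $2,470 + $1,906.20 = $4,376.20 stays under the $10,500 maximum.
The plan picks up $3,011 − $1,906.20 = $1,104.80.

$1,104.80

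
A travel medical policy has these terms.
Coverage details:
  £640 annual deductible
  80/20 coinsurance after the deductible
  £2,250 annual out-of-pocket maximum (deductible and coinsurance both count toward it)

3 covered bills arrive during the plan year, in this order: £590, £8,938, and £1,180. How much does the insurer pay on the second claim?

£7,278

#1 (£590): entire amount goes to the deductible. Cost to traveler: £590. OOP to date £590. Plan pays £590 − £590 = £0.
#2 (£8,938): deductible takes £50, £8,888 remains; coinsurance £8,888 × 20% = £1,777.60. Deductible plus coinsurance: £50 + £1,777.60 = £1,827.60. OOP would hit £2,417.60 > £2,250, so the cap limits the traveler to £2,250 − £590 = £1,660. Plan pays £8,938 − £1,660 = £7,278.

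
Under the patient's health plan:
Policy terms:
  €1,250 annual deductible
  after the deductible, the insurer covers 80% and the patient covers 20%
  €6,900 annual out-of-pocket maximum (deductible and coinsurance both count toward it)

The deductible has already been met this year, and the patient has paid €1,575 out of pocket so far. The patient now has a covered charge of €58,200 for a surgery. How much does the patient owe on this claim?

€5,325

The deductible is already satisfied, so the full bill goes to coinsurance.
20% of €58,200 = €11,640 falls to the patient.
Year-to-date out-of-pocket would reach €1,575 + €11,640 = €13,215, above the €6,900 maximum, so the patient pays only €6,900 − €1,575 = €5,325.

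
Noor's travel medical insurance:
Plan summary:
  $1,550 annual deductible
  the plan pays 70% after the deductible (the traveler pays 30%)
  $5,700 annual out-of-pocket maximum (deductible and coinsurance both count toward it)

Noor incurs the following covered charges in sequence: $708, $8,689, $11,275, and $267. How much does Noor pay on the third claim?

$1,795.90

Claim 1 ($708): entire amount goes to the deductible. Cost to traveler: $708. OOP to date $708.
Claim 2 ($8,689): deductible takes $842, $7,847 remains; 30% of $7,847 = $2,354.10. Traveler pays $3,196.10; OOP now $3,904.10.
Claim 3 ($11,275): 30% coinsurance on $11,275 = $3,382.50. That would push OOP to $7,286.60, over the $5,700 cap, so traveler pays $5,700 − $3,904.10 = $1,795.90.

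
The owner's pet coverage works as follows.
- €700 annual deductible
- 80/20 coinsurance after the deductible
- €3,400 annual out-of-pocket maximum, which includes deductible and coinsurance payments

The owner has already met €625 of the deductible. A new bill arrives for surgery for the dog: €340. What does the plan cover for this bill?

€212

Deductible still to meet: €700 − €625 = €75.
The remaining €265 (= €340 − €75) moves to coinsurance.
Owner's 20% share of €265 is €53.
Owner responsibility before any cap: €75 + €53 = €128.
Cumulative spending €625 + €128 = €753 stays under the €3,400 maximum.
The plan picks up €340 − €128 = €212.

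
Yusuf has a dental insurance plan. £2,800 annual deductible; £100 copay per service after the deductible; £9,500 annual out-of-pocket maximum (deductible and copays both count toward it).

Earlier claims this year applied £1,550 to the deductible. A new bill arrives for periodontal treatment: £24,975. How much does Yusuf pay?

£1,350

£1,550 of the £2,800 deductible is already met, leaving £1,250.
The remaining £23,725 (= £24,975 − £1,250) moves to the copay.
Copay on this service: £100.
Patient responsibility before any cap: £1,250 + £100 = £1,350.
Total out-of-pocket so far would be £1,550 + £1,350 = £2,900, below the £9,500 cap — no reduction.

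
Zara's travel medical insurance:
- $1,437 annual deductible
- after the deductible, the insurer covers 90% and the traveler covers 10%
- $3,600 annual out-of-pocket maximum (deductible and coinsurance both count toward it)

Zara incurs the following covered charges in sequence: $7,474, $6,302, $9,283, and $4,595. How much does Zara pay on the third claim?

#1 ($7,474): $1,437 to deductible, leaving $6,037; traveler's 10% is $603.70. Cost to traveler: $2,040.70. OOP to date $2,040.70.
#2 ($6,302): deductible already satisfied, so traveler's share is 10% × $6,302 = $630.20. Traveler pays $630.20; OOP now $2,670.90.
#3 ($9,283): deductible already satisfied, so traveler's share is 10% × $9,283 = $928.30. Traveler pays $928.30; OOP now $3,599.20.

$928.30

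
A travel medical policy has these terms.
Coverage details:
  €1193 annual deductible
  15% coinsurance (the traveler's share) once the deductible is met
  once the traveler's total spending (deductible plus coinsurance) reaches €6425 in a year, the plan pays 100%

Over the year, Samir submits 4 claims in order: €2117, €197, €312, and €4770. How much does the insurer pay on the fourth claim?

Claim 1 (€2117): deductible takes €1193, €924 remains; coinsurance €924 × 15% = €138.60. Traveler owes €1331.60 (running OOP €1331.60). Insurer: €2117 − €1331.60 = €785.40.
Claim 2 (€197): deductible already satisfied, so traveler's share is 15% × €197 = €29.55. Traveler owes €29.55 (running OOP €1361.15). Plan pays €197 − €29.55 = €167.45.
Claim 3 (€312): deductible met; 15% of €312 = €46.80. Cost to traveler: €46.80. OOP to date €1407.95. Insurer: €312 − €46.80 = €265.20.
Claim 4 (€4770): 15% coinsurance on €4770 = €715.50. Cost to traveler: €715.50. OOP to date €2123.45. Insurer: €4770 − €715.50 = €4054.50.

€4054.50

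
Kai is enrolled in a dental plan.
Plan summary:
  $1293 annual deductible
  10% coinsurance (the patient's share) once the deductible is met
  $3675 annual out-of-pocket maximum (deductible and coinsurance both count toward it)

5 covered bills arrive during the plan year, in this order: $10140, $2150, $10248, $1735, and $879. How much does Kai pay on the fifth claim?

#1 ($10140): $1293 to deductible, leaving $8847; coinsurance $8847 × 10% = $884.70. Patient pays $2177.70; OOP now $2177.70.
#2 ($2150): 10% coinsurance on $2150 = $215. Patient owes $215 (running OOP $2392.70).
#3 ($10248): deductible met; 10% of $10248 = $1024.80. Patient pays $1024.80; OOP now $3417.50.
#4 ($1735): deductible met; 10% of $1735 = $173.50. Patient pays $173.50; OOP now $3591.
#5 ($879): deductible met; 10% of $879 = $87.90. Adding that to $3591 gives $3678.90, past the $3675 cap; patient pays only $3675 − $3591 = $84.

$84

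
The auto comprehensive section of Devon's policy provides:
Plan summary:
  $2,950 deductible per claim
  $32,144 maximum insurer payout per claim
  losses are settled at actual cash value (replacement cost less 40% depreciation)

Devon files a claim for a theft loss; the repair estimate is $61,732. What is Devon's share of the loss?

$29,588

Depreciate 40%: the covered value is $61,732 × 0.6 = $37,039.20.
After the deductible, $37,039.20 − $2,950 = $34,089.20 remains.
$34,089.20 exceeds the $32,144 limit, so the insurer pays the limit: $32,144.
The policyholder bears the rest of the original loss: $61,732 − $32,144 = $29,588.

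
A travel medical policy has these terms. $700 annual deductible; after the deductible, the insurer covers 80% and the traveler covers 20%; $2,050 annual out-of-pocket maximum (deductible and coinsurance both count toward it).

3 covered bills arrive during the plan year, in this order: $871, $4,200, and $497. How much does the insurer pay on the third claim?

Claim 1 ($871): $700 finishes the deductible; $171 goes to coinsurance; 20% of $171 = $34.20. Traveler pays $734.20; OOP now $734.20. Insurer: $871 − $734.20 = $136.80.
Claim 2 ($4,200): deductible already satisfied, so traveler's share is 20% × $4,200 = $840. Cost to traveler: $840. OOP to date $1,574.20. Plan pays $4,200 − $840 = $3,360.
Claim 3 ($497): deductible already satisfied, so traveler's share is 20% × $497 = $99.40. Traveler pays $99.40; OOP now $1,673.60. Insurer: $497 − $99.40 = $397.60.

$397.60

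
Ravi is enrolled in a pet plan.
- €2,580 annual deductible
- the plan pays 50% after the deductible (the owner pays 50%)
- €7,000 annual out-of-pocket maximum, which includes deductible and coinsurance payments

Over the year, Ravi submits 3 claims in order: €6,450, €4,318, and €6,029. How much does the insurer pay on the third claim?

€5,703

Claim 1 — €6,450: €2,580 finishes the deductible; €3,870 goes to coinsurance; owner's 50% is €1,935. Cost to owner: €4,515. OOP to date €4,515. Insurer: €6,450 − €4,515 = €1,935.
Claim 2 — €4,318: 50% coinsurance on €4,318 = €2,159. Cost to owner: €2,159. OOP to date €6,674. Plan pays €4,318 − €2,159 = €2,159.
Claim 3 — €6,029: deductible already satisfied, so owner's share is 50% × €6,029 = €3,014.50. OOP would hit €9,688.50 > €7,000, so the cap limits the owner to €7,000 − €6,674 = €326. Insurer: €6,029 − €326 = €5,703.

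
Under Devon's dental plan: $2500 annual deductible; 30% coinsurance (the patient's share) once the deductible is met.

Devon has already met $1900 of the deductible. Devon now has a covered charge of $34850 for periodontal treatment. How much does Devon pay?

Deductible still to meet: $2500 − $1900 = $600.
After the $600 deductible portion, $34850 − $600 = $34250 is subject to coinsurance.
Patient's 30% share of $34250 is $10275.
So the patient owes $600 + $10275 = $10875.

$10875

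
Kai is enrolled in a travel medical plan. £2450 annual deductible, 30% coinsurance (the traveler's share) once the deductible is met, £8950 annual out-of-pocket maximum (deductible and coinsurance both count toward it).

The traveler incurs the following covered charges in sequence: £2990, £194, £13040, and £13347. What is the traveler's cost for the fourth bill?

£2367.80

Bill 1, £2990: deductible takes £2450, £540 remains; 30% of £540 = £162. Traveler owes £2612 (running OOP £2612).
Bill 2, £194: deductible already satisfied, so traveler's share is 30% × £194 = £58.20. Traveler owes £58.20 (running OOP £2670.20).
Bill 3, £13040: 30% coinsurance on £13040 = £3912. Traveler owes £3912 (running OOP £6582.20).
Bill 4, £13347: deductible met; 30% of £13347 = £4004.10. Adding that to £6582.20 gives £10586.30, past the £8950 cap; traveler pays only £8950 − £6582.20 = £2367.80.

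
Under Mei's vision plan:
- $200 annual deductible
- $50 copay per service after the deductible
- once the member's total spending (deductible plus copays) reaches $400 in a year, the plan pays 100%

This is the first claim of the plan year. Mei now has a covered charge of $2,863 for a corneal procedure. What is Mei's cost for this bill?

Nothing has been paid toward the $200 deductible, so the first $200 of this charge is applied there.
The remaining $2,663 (= $2,863 − $200) moves to the copay.
Copay on this service: $50.
That puts the member's cost at $200 + $50 = $250 before any cap.
Cumulative spending $0 + $250 = $250 stays under the $400 maximum.

$250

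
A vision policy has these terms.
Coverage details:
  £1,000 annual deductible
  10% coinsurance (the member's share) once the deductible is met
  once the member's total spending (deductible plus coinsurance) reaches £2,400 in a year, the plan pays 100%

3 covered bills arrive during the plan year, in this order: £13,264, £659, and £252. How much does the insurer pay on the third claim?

£226.80

#1 (£13,264): £1,000 to deductible, leaving £12,264; 10% of £12,264 = £1,226.40. Member owes £2,226.40 (running OOP £2,226.40). Plan pays £13,264 − £2,226.40 = £11,037.60.
#2 (£659): deductible met; 10% of £659 = £65.90. Member owes £65.90 (running OOP £2,292.30). Insurer: £659 − £65.90 = £593.10.
#3 (£252): deductible already satisfied, so member's share is 10% × £252 = £25.20. Cost to member: £25.20. OOP to date £2,317.50. Plan pays £252 − £25.20 = £226.80.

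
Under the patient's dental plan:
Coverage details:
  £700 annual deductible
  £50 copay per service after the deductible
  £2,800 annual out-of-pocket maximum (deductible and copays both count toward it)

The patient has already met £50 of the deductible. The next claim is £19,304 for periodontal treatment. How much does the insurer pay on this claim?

£18,604

Remaining deductible: £700 − £50 = £650.
That leaves £19,304 − £650 = £18,654 for the copay.
Copay on this service: £50.
That puts the patient's cost at £650 + £50 = £700 before any cap.
Total out-of-pocket so far would be £50 + £700 = £750, below the £2,800 cap — no reduction.
The plan picks up £19,304 − £700 = £18,604.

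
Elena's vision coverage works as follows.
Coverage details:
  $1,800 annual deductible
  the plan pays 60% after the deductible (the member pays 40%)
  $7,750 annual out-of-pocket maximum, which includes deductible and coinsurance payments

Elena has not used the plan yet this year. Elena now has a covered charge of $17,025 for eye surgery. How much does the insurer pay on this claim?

The full $1,800 deductible is still open; $1,800 of this bill applies to it.
The remaining $15,225 (= $17,025 − $1,800) moves to coinsurance.
Coinsurance: $15,225 × 40% = $6,090.
That puts the member's cost at $1,800 + $6,090 = $7,890 before any cap.
Adding $7,890 to the $0 already spent would give $7,890, which exceeds the $7,750 cap; the member pays just $7,750 − $0 = $7,750.
The insurer covers the remainder: $17,025 − $7,750 = $9,275.

$9,275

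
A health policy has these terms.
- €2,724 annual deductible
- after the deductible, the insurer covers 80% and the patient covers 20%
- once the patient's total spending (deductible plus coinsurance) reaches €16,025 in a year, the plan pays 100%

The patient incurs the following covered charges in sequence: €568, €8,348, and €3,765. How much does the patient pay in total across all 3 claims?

€4,715.40

Claim 1 (€568): entire amount goes to the deductible. Patient owes €568 (running OOP €568).
Claim 2 (€8,348): €2,156 finishes the deductible; €6,192 goes to coinsurance; patient's 20% is €1,238.40. Patient owes €3,394.40 (running OOP €3,962.40).
Claim 3 (€3,765): deductible already satisfied, so patient's share is 20% × €3,765 = €753. Patient owes €753 (running OOP €4,715.40).
Total paid by the patient: €568 + €3,394.40 + €753 = €4,715.40.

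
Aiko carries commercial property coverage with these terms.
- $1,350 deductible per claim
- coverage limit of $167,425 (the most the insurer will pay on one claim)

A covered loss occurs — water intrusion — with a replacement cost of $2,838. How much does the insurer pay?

$1,488

After the deductible, $2,838 − $1,350 = $1,488 remains.
$1,488 ≤ $167,425, so the limit doesn't bind; insurer pays $1,488.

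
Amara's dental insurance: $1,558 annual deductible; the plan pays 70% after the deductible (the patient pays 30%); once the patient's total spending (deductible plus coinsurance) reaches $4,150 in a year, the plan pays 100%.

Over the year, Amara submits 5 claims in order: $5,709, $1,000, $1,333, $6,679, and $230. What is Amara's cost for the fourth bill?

$646.80

#1 ($5,709): deductible takes $1,558, $4,151 remains; 30% of $4,151 = $1,245.30. Patient owes $2,803.30 (running OOP $2,803.30).
#2 ($1,000): 30% coinsurance on $1,000 = $300. Cost to patient: $300. OOP to date $3,103.30.
#3 ($1,333): deductible already satisfied, so patient's share is 30% × $1,333 = $399.90. Cost to patient: $399.90. OOP to date $3,503.20.
#4 ($6,679): deductible met; 30% of $6,679 = $2,003.70. OOP would hit $5,506.90 > $4,150, so the cap limits the patient to $4,150 − $3,503.20 = $646.80.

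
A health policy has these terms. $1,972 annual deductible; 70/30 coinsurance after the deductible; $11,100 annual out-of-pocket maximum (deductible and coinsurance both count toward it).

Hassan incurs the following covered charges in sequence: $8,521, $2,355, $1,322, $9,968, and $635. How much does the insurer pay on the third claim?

Bill 1, $8,521: $1,972 to deductible, leaving $6,549; patient's 30% is $1,964.70. Patient pays $3,936.70; OOP now $3,936.70. Insurer: $8,521 − $3,936.70 = $4,584.30.
Bill 2, $2,355: deductible met; 30% of $2,355 = $706.50. Patient pays $706.50; OOP now $4,643.20. Plan pays $2,355 − $706.50 = $1,648.50.
Bill 3, $1,322: deductible already satisfied, so patient's share is 30% × $1,322 = $396.60. Patient owes $396.60 (running OOP $5,039.80). Plan pays $1,322 − $396.60 = $925.40.

$925.40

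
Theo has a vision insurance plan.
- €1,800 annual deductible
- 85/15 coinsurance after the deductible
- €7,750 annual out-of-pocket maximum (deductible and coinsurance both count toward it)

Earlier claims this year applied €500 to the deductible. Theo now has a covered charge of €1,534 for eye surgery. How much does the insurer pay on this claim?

Remaining deductible: €1,800 − €500 = €1,300.
That leaves €1,534 − €1,300 = €234 for coinsurance.
Member's 15% share of €234 is €35.10.
Member responsibility before any cap: €1,300 + €35.10 = €1,335.10.
Total out-of-pocket so far would be €500 + €1,335.10 = €1,835.10, below the €7,750 cap — no reduction.
The plan picks up €1,534 − €1,335.10 = €198.90.

€198.90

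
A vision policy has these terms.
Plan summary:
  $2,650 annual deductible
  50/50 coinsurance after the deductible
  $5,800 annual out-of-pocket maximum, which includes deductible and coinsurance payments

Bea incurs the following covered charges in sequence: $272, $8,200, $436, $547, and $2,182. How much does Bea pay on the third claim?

Claim 1 — $272: fully absorbed by the deductible. Member pays $272; OOP now $272.
Claim 2 — $8,200: $2,378 to deductible, leaving $5,822; member's 50% is $2,911. Member owes $5,289 (running OOP $5,561).
Claim 3 — $436: deductible met; 50% of $436 = $218. Member owes $218 (running OOP $5,779).

$218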